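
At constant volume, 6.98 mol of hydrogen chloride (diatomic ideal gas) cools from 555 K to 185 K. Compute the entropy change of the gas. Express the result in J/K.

ΔS = -159 J/K

At constant volume, ΔS = nC_V ln(T₂/T₁) with C_V = 5R/2 = 20.79 J mol⁻¹ K⁻¹.
ΔS = 6.98 × 20.79 × ln(185/555) = -159 J/K.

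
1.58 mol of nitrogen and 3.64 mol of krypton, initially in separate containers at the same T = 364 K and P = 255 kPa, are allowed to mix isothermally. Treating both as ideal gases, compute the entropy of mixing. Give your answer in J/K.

ΔS_mix = 26.6 J/K

Mole fractions: x_A = 1.58/5.22 = 0.303, x_B = 0.697.
ΔS_mix = −R(n_A ln x_A + n_B ln x_B) = −8.314 × (1.58 ln 0.303 + 3.64 ln 0.697) = 26.6 J/K.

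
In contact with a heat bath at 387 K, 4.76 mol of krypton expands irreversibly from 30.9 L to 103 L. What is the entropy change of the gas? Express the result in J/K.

ΔS_gas = 47.6 J/K

Entropy is a state function, so ΔS_gas depends only on the end states.
For an isothermal ideal gas ΔS_gas = nR ln(V₂/V₁) = 4.76 × 8.314 × ln(103/30.9) = 47.6 J/K.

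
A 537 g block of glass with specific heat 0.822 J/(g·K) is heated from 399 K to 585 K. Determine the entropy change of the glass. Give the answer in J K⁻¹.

ΔS = ∫dQ_rev/T = m c ln(T₂/T₁) = 537 × 0.822 × ln(585/399) = 169 J/K.

ΔS = 169 J/K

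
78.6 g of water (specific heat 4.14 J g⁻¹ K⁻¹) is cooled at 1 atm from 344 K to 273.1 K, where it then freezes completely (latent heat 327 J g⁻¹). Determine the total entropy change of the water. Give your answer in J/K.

ΔS = -169 J/K

Cooling step: ΔS₁ = m c ln(T_tr/T_i) = 78.6 × 4.14 × ln(273.1/344) = -75.1 J/K.
Phase change: ΔS₂ = −mL/T_tr = −78.6 × 327 / 273.1 = -94.11 J/K.
ΔS_total = (-75.1) + (-94.11) = -169 J/K.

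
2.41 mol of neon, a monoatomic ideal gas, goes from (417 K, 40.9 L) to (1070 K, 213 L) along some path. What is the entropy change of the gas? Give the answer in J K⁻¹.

ΔS = 61.4 J/K

Entropy is a state function: ΔS = nC_V ln(T₂/T₁) + nR ln(V₂/V₁), with C_V = 3R/2 = 12.47 J mol⁻¹ K⁻¹ for a monoatomic ideal gas.
ΔS = 2.41 × [12.47 × ln(1070/417) + 8.314 × ln(213/40.9)] = 61.4 J/K.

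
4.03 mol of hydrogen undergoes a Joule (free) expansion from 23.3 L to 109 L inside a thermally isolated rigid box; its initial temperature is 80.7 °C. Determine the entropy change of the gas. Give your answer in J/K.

No heat is exchanged and no work is done, so the ideal-gas temperature stays constant.
Entropy is a state function; using a reversible isothermal path, ΔS_gas = nR ln(V₂/V₁) = 4.03 × 8.314 × ln(109/23.3) = 51.7 J/K.

ΔS_gas = 51.7 J/K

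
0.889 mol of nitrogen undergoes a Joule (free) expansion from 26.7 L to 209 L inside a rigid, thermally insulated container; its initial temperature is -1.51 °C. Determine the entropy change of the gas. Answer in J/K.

ΔS_gas = 15.2 J/K

For an ideal gas in free expansion Q = 0 and W = 0, so T is unchanged.
Entropy is a state function; using a reversible isothermal path, ΔS_gas = nR ln(V₂/V₁) = 0.889 × 8.314 × ln(209/26.7) = 15.2 J/K.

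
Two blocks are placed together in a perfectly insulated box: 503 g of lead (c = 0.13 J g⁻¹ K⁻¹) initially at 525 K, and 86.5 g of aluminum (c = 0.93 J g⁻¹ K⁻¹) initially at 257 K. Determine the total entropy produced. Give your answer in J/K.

ΔS_total = 9.23 J/K

Energy balance: T_f = (m₁c₁T₁ + m₂c₂T₂)/(m₁c₁ + m₂c₂) = 377.17 K.
ΔS₁ = m₁c₁ ln(T_f/T₁) = 65.39 × ln(377.17/525) = -21.63 J/K.
ΔS₂ = m₂c₂ ln(T_f/T₂) = 80.445 × ln(377.17/257) = 30.86 J/K.
ΔS_total = -21.63 + 30.86 = 9.23 J/K.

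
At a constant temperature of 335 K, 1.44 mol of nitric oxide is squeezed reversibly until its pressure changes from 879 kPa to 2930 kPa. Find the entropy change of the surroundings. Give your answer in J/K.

For an isothermal ideal gas ΔS_gas = nR ln(P₁/P₂) = 1.44 × 8.314 × ln(879/2930) = -14.4 J/K.
The process is reversible, so ΔS_surr = −ΔS_gas = 14.4 J/K and ΔS_universe = 0.

ΔS_surr = 14.4 J/K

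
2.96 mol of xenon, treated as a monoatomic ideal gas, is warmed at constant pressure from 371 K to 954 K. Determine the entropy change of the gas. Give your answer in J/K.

ΔS = 58.1 J/K

At constant pressure, ΔS = nC_p ln(T₂/T₁) with C_p = 5R/2 = 20.79 J mol⁻¹ K⁻¹.
ΔS = 2.96 × 20.79 × ln(954/371) = 58.1 J/K.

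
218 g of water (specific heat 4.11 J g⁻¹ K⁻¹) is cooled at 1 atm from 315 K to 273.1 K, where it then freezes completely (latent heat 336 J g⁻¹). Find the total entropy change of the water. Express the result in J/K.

Cooling step: ΔS₁ = m c ln(T_tr/T_i) = 218 × 4.11 × ln(273.1/315) = -127.9 J/K.
Phase change: ΔS₂ = −mL/T_tr = −218 × 336 / 273.1 = -268.2 J/K.
ΔS_total = (-127.9) + (-268.2) = -396 J/K.

ΔS = -396 J/K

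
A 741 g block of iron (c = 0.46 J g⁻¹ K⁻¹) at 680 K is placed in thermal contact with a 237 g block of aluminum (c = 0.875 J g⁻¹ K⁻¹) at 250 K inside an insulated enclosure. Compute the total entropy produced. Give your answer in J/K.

Energy balance: T_f = (m₁c₁T₁ + m₂c₂T₂)/(m₁c₁ + m₂c₂) = 517.35 K.
ΔS₁ = m₁c₁ ln(T_f/T₁) = 340.86 × ln(517.35/680) = -93.18 J/K.
ΔS₂ = m₂c₂ ln(T_f/T₂) = 207.375 × ln(517.35/250) = 150.8 J/K.
ΔS_total = -93.18 + 150.8 = 57.6 J/K.

ΔS_total = 57.6 J/K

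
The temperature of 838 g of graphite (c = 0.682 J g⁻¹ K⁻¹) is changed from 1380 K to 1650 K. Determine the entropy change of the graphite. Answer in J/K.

ΔS = ∫dQ_rev/T = m c ln(T₂/T₁) = 838 × 0.682 × ln(1650/1380) = 102 J/K.

ΔS = 102 J/K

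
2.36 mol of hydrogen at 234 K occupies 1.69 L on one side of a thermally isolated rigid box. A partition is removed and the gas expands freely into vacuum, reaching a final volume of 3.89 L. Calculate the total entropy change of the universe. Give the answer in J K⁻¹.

ΔS_universe = 16.4 J/K

No heat is exchanged and no work is done, so the ideal-gas temperature stays constant.
Entropy is a state function; using a reversible isothermal path, ΔS_gas = nR ln(V₂/V₁) = 2.36 × 8.314 × ln(3.89/1.69) = 16.4 J/K.
The insulated surroundings exchange no heat, so ΔS_surr = 0 and ΔS_universe = ΔS_gas.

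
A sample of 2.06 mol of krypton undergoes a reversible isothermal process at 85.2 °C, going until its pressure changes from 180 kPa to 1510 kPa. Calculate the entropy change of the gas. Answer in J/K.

ΔS_gas = -36.4 J/K

For an isothermal ideal gas ΔS_gas = nR ln(P₁/P₂) = 2.06 × 8.314 × ln(180/1510) = -36.4 J/K.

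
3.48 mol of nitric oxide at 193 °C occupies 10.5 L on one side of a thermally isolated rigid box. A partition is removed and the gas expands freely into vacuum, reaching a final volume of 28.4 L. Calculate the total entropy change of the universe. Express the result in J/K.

For an ideal gas in free expansion Q = 0 and W = 0, so T is unchanged.
Entropy is a state function; using a reversible isothermal path, ΔS_gas = nR ln(V₂/V₁) = 3.48 × 8.314 × ln(28.4/10.5) = 28.8 J/K.
The insulated surroundings exchange no heat, so ΔS_surr = 0 and ΔS_universe = ΔS_gas.

ΔS_universe = 28.8 J/K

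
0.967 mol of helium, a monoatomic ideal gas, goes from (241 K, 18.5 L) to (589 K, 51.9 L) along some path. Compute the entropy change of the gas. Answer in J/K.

Entropy is a state function: ΔS = nC_V ln(T₂/T₁) + nR ln(V₂/V₁), with C_V = 3R/2 = 12.47 J mol⁻¹ K⁻¹ for a monoatomic ideal gas.
ΔS = 0.967 × [12.47 × ln(589/241) + 8.314 × ln(51.9/18.5)] = 19.1 J/K.

ΔS = 19.1 J/K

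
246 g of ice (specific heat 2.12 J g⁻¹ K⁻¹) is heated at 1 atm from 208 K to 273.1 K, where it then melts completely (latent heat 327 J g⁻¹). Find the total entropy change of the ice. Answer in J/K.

Warming step: ΔS₁ = m c ln(T_tr/T_i) = 246 × 2.12 × ln(273.1/208) = 142 J/K.
Phase change: ΔS₂ = +mL/T_tr = 246 × 327 / 273.1 = 294.6 J/K.
ΔS_total = (142) + (294.6) = 437 J/K.

ΔS = 437 J/K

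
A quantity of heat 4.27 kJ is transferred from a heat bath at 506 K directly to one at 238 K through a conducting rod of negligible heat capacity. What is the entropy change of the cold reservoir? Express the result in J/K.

ΔS_cold = 17.9 J/K

The cold reservoir gains heat Q, so ΔS_cold = +Q/T_C = 4270/238 = 17.9 J/K.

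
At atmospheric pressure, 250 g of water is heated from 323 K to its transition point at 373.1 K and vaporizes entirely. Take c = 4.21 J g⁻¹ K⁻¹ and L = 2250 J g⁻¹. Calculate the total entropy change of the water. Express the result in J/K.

Warming step: ΔS₁ = m c ln(T_tr/T_i) = 250 × 4.21 × ln(373.1/323) = 151.8 J/K.
Phase change: ΔS₂ = +mL/T_tr = 250 × 2250 / 373.1 = 1508 J/K.
ΔS_total = (151.8) + (1508) = 1660 J/K.

ΔS = 1660 J/K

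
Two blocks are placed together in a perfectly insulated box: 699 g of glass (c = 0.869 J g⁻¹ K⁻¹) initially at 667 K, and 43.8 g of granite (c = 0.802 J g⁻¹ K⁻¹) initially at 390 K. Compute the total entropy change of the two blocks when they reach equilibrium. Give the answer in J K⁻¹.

Energy balance: T_f = (m₁c₁T₁ + m₂c₂T₂)/(m₁c₁ + m₂c₂) = 651.86 K.
ΔS₁ = m₁c₁ ln(T_f/T₁) = 607.431 × ln(651.86/667) = -13.95 J/K.
ΔS₂ = m₂c₂ ln(T_f/T₂) = 35.1276 × ln(651.86/390) = 18.04 J/K.
ΔS_total = -13.95 + 18.04 = 4.09 J/K.

ΔS_total = 4.09 J/K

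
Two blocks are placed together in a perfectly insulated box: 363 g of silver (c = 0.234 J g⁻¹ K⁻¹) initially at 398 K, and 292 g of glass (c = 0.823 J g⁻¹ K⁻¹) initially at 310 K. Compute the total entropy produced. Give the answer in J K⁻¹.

Energy balance: T_f = (m₁c₁T₁ + m₂c₂T₂)/(m₁c₁ + m₂c₂) = 332.98 K.
ΔS₁ = m₁c₁ ln(T_f/T₁) = 84.942 × ln(332.98/398) = -15.15 J/K.
ΔS₂ = m₂c₂ ln(T_f/T₂) = 240.316 × ln(332.98/310) = 17.19 J/K.
ΔS_total = -15.15 + 17.19 = 2.04 J/K.

ΔS_total = 2.04 J/K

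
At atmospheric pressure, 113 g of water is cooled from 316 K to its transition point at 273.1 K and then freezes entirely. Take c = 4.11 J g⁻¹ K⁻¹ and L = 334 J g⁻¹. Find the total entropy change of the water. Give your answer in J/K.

ΔS = -206 J/K

Cooling step: ΔS₁ = m c ln(T_tr/T_i) = 113 × 4.11 × ln(273.1/316) = -67.76 J/K.
Phase change: ΔS₂ = −mL/T_tr = −113 × 334 / 273.1 = -138.2 J/K.
ΔS_total = (-67.76) + (-138.2) = -206 J/K.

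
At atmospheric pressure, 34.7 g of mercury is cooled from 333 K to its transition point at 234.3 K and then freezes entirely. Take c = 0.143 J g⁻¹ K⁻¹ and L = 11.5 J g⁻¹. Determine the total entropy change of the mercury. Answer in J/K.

ΔS = -3.45 J/K

Cooling step: ΔS₁ = m c ln(T_tr/T_i) = 34.7 × 0.143 × ln(234.3/333) = -1.744 J/K.
Phase change: ΔS₂ = −mL/T_tr = −34.7 × 11.5 / 234.3 = -1.703 J/K.
ΔS_total = (-1.744) + (-1.703) = -3.45 J/K.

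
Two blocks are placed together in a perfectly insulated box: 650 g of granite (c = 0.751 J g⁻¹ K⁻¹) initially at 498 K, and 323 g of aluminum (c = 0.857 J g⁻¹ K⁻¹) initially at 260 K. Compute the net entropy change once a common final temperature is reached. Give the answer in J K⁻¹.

ΔS_total = 34.7 J/K

Energy balance: T_f = (m₁c₁T₁ + m₂c₂T₂)/(m₁c₁ + m₂c₂) = 411.88 K.
ΔS₁ = m₁c₁ ln(T_f/T₁) = 488.15 × ln(411.88/498) = -92.688 J/K.
ΔS₂ = m₂c₂ ln(T_f/T₂) = 276.811 × ln(411.88/260) = 127.34 J/K.
ΔS_total = -92.688 + 127.34 = 34.7 J/K.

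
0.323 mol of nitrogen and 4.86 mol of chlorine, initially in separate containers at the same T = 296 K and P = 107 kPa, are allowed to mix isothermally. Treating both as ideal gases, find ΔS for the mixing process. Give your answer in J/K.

Mole fractions: x_A = 0.323/5.18 = 0.0623, x_B = 0.938.
ΔS_mix = −R(n_A ln x_A + n_B ln x_B) = −8.314 × (0.323 ln 0.0623 + 4.86 ln 0.938) = 10.1 J/K.

ΔS_mix = 10.1 J/K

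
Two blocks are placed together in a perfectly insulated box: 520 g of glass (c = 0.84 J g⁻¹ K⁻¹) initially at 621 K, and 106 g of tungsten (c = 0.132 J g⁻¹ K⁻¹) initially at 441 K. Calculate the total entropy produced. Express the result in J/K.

ΔS_total = 0.715 J/K

Energy balance: T_f = (m₁c₁T₁ + m₂c₂T₂)/(m₁c₁ + m₂c₂) = 615.41 K.
ΔS₁ = m₁c₁ ln(T_f/T₁) = 436.8 × ln(615.41/621) = -3.948 J/K.
ΔS₂ = m₂c₂ ln(T_f/T₂) = 13.992 × ln(615.41/441) = 4.663 J/K.
ΔS_total = -3.948 + 4.663 = 0.715 J/K.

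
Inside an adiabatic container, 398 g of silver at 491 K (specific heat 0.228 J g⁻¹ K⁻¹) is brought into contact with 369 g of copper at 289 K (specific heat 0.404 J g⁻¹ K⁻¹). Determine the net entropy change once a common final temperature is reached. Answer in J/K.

Energy balance: T_f = (m₁c₁T₁ + m₂c₂T₂)/(m₁c₁ + m₂c₂) = 365.43 K.
ΔS₁ = m₁c₁ ln(T_f/T₁) = 90.744 × ln(365.43/491) = -26.8 J/K.
ΔS₂ = m₂c₂ ln(T_f/T₂) = 149.076 × ln(365.43/289) = 34.98 J/K.
ΔS_total = -26.8 + 34.98 = 8.18 J/K.

ΔS_total = 8.18 J/K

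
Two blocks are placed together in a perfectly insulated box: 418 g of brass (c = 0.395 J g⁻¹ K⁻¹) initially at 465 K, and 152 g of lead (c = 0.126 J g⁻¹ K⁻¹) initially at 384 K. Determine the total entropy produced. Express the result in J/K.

ΔS_total = 0.299 J/K

Energy balance: T_f = (m₁c₁T₁ + m₂c₂T₂)/(m₁c₁ + m₂c₂) = 456.58 K.
ΔS₁ = m₁c₁ ln(T_f/T₁) = 165.11 × ln(456.58/465) = -3.017 J/K.
ΔS₂ = m₂c₂ ln(T_f/T₂) = 19.152 × ln(456.58/384) = 3.316 J/K.
ΔS_total = -3.017 + 3.316 = 0.299 J/K.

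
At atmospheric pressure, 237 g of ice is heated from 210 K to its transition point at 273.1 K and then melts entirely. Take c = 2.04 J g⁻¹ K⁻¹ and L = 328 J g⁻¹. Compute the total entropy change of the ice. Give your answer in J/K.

ΔS = 412 J/K

Warming step: ΔS₁ = m c ln(T_tr/T_i) = 237 × 2.04 × ln(273.1/210) = 127 J/K.
Phase change: ΔS₂ = +mL/T_tr = 237 × 328 / 273.1 = 284.6 J/K.
ΔS_total = (127) + (284.6) = 412 J/K.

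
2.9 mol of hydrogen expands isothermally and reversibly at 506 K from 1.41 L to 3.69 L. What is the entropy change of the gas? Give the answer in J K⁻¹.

ΔS_gas = 23.2 J/K

For an isothermal ideal gas ΔS_gas = nR ln(V₂/V₁) = 2.9 × 8.314 × ln(3.69/1.41) = 23.2 J/K.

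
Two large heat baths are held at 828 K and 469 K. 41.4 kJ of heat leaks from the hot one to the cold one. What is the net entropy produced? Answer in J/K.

ΔS_hot = −Q/T_H = −41400/828 = -50 J/K and ΔS_cold = +Q/T_C = 41400/469 = 88.27 J/K.
ΔS_total = -50 + 88.27 = 38.3 J/K, positive as the second law requires.

ΔS_total = 38.3 J/K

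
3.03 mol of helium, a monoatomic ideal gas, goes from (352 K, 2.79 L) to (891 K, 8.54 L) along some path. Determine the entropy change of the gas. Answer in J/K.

ΔS = 63.3 J/K

Entropy is a state function: ΔS = nC_V ln(T₂/T₁) + nR ln(V₂/V₁), with C_V = 3R/2 = 12.47 J mol⁻¹ K⁻¹ for a monoatomic ideal gas.
ΔS = 3.03 × [12.47 × ln(891/352) + 8.314 × ln(8.54/2.79)] = 63.3 J/K.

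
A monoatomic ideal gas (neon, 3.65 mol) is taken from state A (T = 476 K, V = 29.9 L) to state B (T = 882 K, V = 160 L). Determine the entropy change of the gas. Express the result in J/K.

ΔS = 79 J/K

Entropy is a state function: ΔS = nC_V ln(T₂/T₁) + nR ln(V₂/V₁), with C_V = 3R/2 = 12.47 J mol⁻¹ K⁻¹ for a monoatomic ideal gas.
ΔS = 3.65 × [12.47 × ln(882/476) + 8.314 × ln(160/29.9)] = 79 J/K.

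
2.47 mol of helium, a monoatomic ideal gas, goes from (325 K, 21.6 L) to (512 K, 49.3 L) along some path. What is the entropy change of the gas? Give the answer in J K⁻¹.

ΔS = 30.9 J/K

Entropy is a state function: ΔS = nC_V ln(T₂/T₁) + nR ln(V₂/V₁), with C_V = 3R/2 = 12.47 J mol⁻¹ K⁻¹ for a monoatomic ideal gas.
ΔS = 2.47 × [12.47 × ln(512/325) + 8.314 × ln(49.3/21.6)] = 30.9 J/K.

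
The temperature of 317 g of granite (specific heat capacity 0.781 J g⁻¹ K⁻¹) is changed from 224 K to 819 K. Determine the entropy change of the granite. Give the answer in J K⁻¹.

ΔS = ∫dQ_rev/T = m c ln(T₂/T₁) = 317 × 0.781 × ln(819/224) = 321 J/K.

ΔS = 321 J/K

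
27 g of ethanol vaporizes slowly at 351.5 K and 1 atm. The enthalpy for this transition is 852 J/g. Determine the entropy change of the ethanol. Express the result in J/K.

Heat absorbed by the substance: Q = mL = 27 × 852 = 23004 J.
At constant T, ΔS = Q_rev/T = 23004 / 351.5 = 65.4 J/K.

ΔS = 65.4 J/K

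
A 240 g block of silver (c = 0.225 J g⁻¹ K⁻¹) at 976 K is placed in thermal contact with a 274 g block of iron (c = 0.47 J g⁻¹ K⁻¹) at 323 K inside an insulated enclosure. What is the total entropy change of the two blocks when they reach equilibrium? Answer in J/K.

Energy balance: T_f = (m₁c₁T₁ + m₂c₂T₂)/(m₁c₁ + m₂c₂) = 515.92 K.
ΔS₁ = m₁c₁ ln(T_f/T₁) = 54 × ln(515.92/976) = -34.43 J/K.
ΔS₂ = m₂c₂ ln(T_f/T₂) = 128.78 × ln(515.92/323) = 60.31 J/K.
ΔS_total = -34.43 + 60.31 = 25.9 J/K.

ΔS_total = 25.9 J/K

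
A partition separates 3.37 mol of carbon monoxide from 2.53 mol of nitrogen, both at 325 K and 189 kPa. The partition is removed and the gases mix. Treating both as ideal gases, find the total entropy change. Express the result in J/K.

ΔS_mix = 33.5 J/K

Mole fractions: x_A = 3.37/5.9 = 0.571, x_B = 0.429.
ΔS_mix = −R(n_A ln x_A + n_B ln x_B) = −8.314 × (3.37 ln 0.571 + 2.53 ln 0.429) = 33.5 J/K.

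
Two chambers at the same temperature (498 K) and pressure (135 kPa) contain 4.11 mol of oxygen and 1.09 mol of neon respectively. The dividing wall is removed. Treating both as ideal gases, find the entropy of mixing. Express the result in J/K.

ΔS_mix = 22.2 J/K

Mole fractions: x_A = 4.11/5.2 = 0.79, x_B = 0.21.
ΔS_mix = −R(n_A ln x_A + n_B ln x_B) = −8.314 × (4.11 ln 0.79 + 1.09 ln 0.21) = 22.2 J/K.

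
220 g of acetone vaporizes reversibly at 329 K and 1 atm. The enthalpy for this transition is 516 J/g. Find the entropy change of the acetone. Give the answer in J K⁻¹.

ΔS = 345 J/K

Heat absorbed by the substance: Q = mL = 220 × 516 = 113520 J.
At constant T, ΔS = Q_rev/T = 113520 / 329 = 345 J/K.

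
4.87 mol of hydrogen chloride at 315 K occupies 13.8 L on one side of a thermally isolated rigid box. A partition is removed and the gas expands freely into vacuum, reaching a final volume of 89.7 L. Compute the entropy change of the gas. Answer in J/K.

For an ideal gas in free expansion Q = 0 and W = 0, so T is unchanged.
Entropy is a state function; using a reversible isothermal path, ΔS_gas = nR ln(V₂/V₁) = 4.87 × 8.314 × ln(89.7/13.8) = 75.8 J/K.

ΔS_gas = 75.8 J/K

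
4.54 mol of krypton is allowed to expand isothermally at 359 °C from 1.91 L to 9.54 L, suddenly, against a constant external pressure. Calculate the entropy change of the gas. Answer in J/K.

Entropy is a state function, so ΔS_gas depends only on the end states.
For an isothermal ideal gas ΔS_gas = nR ln(V₂/V₁) = 4.54 × 8.314 × ln(9.54/1.91) = 60.7 J/K.

ΔS_gas = 60.7 J/K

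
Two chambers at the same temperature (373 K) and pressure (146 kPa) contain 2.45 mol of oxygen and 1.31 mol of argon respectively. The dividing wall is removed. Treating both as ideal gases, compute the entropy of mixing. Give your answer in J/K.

ΔS_mix = 20.2 J/K

Mole fractions: x_A = 2.45/3.76 = 0.652, x_B = 0.348.
ΔS_mix = −R(n_A ln x_A + n_B ln x_B) = −8.314 × (2.45 ln 0.652 + 1.31 ln 0.348) = 20.2 J/K.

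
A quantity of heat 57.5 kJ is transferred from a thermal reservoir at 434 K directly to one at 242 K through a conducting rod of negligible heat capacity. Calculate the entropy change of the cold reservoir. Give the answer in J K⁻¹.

ΔS_cold = 238 J/K

The cold reservoir gains heat Q, so ΔS_cold = +Q/T_C = 57500/242 = 238 J/K.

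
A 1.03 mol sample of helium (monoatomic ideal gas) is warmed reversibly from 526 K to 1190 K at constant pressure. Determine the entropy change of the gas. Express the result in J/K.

ΔS = 17.5 J/K

At constant pressure, ΔS = nC_p ln(T₂/T₁) with C_p = 5R/2 = 20.79 J mol⁻¹ K⁻¹.
ΔS = 1.03 × 20.79 × ln(1190/526) = 17.5 J/K.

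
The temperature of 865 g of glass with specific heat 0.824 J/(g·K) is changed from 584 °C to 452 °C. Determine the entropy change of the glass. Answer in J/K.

ΔS = -119 J/K

In kelvin: T₁ = 857.15 K, T₂ = 725.15 K. ΔS = ∫dQ_rev/T = m c ln(T₂/T₁) = 865 × 0.824 × ln(725.15/857.15) = -119 J/K.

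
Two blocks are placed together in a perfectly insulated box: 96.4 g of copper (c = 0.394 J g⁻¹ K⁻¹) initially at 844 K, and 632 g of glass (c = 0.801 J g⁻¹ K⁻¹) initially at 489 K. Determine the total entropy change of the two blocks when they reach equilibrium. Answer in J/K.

Energy balance: T_f = (m₁c₁T₁ + m₂c₂T₂)/(m₁c₁ + m₂c₂) = 513.78 K.
ΔS₁ = m₁c₁ ln(T_f/T₁) = 37.9816 × ln(513.78/844) = -18.85 J/K.
ΔS₂ = m₂c₂ ln(T_f/T₂) = 506.232 × ln(513.78/489) = 25.02 J/K.
ΔS_total = -18.85 + 25.02 = 6.17 J/K.

ΔS_total = 6.17 J/K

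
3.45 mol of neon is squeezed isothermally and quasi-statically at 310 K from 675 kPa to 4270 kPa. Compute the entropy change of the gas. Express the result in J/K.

For an isothermal ideal gas ΔS_gas = nR ln(P₁/P₂) = 3.45 × 8.314 × ln(675/4270) = -52.9 J/K.

ΔS_gas = -52.9 J/K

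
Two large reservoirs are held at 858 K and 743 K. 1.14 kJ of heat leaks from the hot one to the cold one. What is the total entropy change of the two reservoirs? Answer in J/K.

ΔS_total = 0.206 J/K

ΔS_hot = −Q/T_H = −1140/858 = -1.3287 J/K and ΔS_cold = +Q/T_C = 1140/743 = 1.5343 J/K.
ΔS_total = -1.3287 + 1.5343 = 0.206 J/K, positive as the second law requires.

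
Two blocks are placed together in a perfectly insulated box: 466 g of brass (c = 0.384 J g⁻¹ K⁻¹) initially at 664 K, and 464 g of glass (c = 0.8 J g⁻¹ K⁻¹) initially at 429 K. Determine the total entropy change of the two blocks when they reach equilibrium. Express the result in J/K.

Energy balance: T_f = (m₁c₁T₁ + m₂c₂T₂)/(m₁c₁ + m₂c₂) = 505.44 K.
ΔS₁ = m₁c₁ ln(T_f/T₁) = 178.944 × ln(505.44/664) = -48.83 J/K.
ΔS₂ = m₂c₂ ln(T_f/T₂) = 371.2 × ln(505.44/429) = 60.87 J/K.
ΔS_total = -48.83 + 60.87 = 12 J/K.

ΔS_total = 12 J/K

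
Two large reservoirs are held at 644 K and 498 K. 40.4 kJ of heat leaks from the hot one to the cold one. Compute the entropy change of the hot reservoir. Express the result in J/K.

ΔS_hot = -62.7 J/K

The hot reservoir loses heat Q, so ΔS_hot = −Q/T_H = −40400/644 = -62.7 J/K.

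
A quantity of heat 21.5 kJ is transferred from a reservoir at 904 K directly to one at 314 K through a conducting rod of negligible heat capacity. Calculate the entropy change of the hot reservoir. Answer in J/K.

ΔS_hot = -23.8 J/K

The hot reservoir loses heat Q, so ΔS_hot = −Q/T_H = −21500/904 = -23.8 J/K.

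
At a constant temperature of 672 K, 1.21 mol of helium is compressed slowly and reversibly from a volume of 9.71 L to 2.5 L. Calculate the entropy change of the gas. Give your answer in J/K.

ΔS_gas = -13.6 J/K

For an isothermal ideal gas ΔS_gas = nR ln(V₂/V₁) = 1.21 × 8.314 × ln(2.5/9.71) = -13.6 J/K.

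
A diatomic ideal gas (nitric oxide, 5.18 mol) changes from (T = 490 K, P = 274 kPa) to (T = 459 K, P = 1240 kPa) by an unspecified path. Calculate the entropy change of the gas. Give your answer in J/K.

ΔS = nC_p ln(T₂/T₁) − nR ln(P₂/P₁), with C_p = 7R/2 = 29.1 J mol⁻¹ K⁻¹ for a diatomic ideal gas.
ΔS = 5.18 × [29.1 × ln(459/490) − 8.314 × ln(1240/274)] = -74.9 J/K.

ΔS = -74.9 J/K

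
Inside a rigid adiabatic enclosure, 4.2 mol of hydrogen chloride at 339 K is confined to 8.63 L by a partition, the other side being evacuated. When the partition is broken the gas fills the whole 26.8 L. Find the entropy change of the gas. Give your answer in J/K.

No heat is exchanged and no work is done, so the ideal-gas temperature stays constant.
Entropy is a state function; using a reversible isothermal path, ΔS_gas = nR ln(V₂/V₁) = 4.2 × 8.314 × ln(26.8/8.63) = 39.6 J/K.

ΔS_gas = 39.6 J/K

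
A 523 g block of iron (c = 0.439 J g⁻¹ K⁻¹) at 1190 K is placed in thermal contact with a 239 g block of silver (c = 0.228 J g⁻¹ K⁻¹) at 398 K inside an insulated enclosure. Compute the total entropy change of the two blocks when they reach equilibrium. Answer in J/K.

ΔS_total = 20.9 J/K

Energy balance: T_f = (m₁c₁T₁ + m₂c₂T₂)/(m₁c₁ + m₂c₂) = 1038.1 K.
ΔS₁ = m₁c₁ ln(T_f/T₁) = 229.597 × ln(1038.1/1190) = -31.36 J/K.
ΔS₂ = m₂c₂ ln(T_f/T₂) = 54.492 × ln(1038.1/398) = 52.24 J/K.
ΔS_total = -31.36 + 52.24 = 20.9 J/K.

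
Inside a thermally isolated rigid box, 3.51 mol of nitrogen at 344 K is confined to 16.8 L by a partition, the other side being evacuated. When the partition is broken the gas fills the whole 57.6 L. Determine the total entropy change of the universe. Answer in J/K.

No heat is exchanged and no work is done, so the ideal-gas temperature stays constant.
Entropy is a state function; using a reversible isothermal path, ΔS_gas = nR ln(V₂/V₁) = 3.51 × 8.314 × ln(57.6/16.8) = 36 J/K.
The insulated surroundings exchange no heat, so ΔS_surr = 0 and ΔS_universe = ΔS_gas.

ΔS_universe = 36 J/K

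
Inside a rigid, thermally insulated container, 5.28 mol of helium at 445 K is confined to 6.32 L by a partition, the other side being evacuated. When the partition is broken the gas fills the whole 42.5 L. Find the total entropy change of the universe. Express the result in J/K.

For an ideal gas in free expansion Q = 0 and W = 0, so T is unchanged.
Entropy is a state function; using a reversible isothermal path, ΔS_gas = nR ln(V₂/V₁) = 5.28 × 8.314 × ln(42.5/6.32) = 83.7 J/K.
The insulated surroundings exchange no heat, so ΔS_surr = 0 and ΔS_universe = ΔS_gas.

ΔS_universe = 83.7 J/K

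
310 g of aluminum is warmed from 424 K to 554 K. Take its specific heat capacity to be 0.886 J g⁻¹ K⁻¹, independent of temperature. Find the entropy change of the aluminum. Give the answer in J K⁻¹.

ΔS = ∫dQ_rev/T = m c ln(T₂/T₁) = 310 × 0.886 × ln(554/424) = 73.5 J/K.

ΔS = 73.5 J/K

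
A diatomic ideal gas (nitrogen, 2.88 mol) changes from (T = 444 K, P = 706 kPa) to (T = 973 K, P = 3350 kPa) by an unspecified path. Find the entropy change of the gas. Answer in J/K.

ΔS = nC_p ln(T₂/T₁) − nR ln(P₂/P₁), with C_p = 7R/2 = 29.1 J mol⁻¹ K⁻¹ for a diatomic ideal gas.
ΔS = 2.88 × [29.1 × ln(973/444) − 8.314 × ln(3350/706)] = 28.5 J/K.

ΔS = 28.5 J/K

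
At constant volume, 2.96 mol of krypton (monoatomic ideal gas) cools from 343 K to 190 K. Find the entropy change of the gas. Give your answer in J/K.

ΔS = -21.8 J/K

At constant volume, ΔS = nC_V ln(T₂/T₁) with C_V = 3R/2 = 12.47 J mol⁻¹ K⁻¹.
ΔS = 2.96 × 12.47 × ln(190/343) = -21.8 J/K.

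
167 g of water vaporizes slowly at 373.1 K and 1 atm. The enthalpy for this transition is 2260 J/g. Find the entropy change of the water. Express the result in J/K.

ΔS = 1010 J/K

Heat absorbed by the substance: Q = mL = 167 × 2260 = 377420 J.
At constant T, ΔS = Q_rev/T = 377420 / 373.1 = 1010 J/K.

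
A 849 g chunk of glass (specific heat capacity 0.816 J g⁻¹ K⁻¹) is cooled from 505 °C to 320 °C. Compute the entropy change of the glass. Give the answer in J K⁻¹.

In kelvin: T₁ = 778.15 K, T₂ = 593.15 K. ΔS = ∫dQ_rev/T = m c ln(T₂/T₁) = 849 × 0.816 × ln(593.15/778.15) = -188 J/K.

ΔS = -188 J/K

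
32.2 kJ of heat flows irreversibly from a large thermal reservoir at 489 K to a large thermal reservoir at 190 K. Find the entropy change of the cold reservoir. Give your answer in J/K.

The cold reservoir gains heat Q, so ΔS_cold = +Q/T_C = 32200/190 = 169 J/K.

ΔS_cold = 169 J/K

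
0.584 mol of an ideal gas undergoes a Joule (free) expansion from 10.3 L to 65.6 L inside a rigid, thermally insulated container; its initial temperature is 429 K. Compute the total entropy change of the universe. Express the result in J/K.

ΔS_universe = 8.99 J/K

For an ideal gas in free expansion Q = 0 and W = 0, so T is unchanged.
Entropy is a state function; using a reversible isothermal path, ΔS_gas = nR ln(V₂/V₁) = 0.584 × 8.314 × ln(65.6/10.3) = 8.99 J/K.
The insulated surroundings exchange no heat, so ΔS_surr = 0 and ΔS_universe = ΔS_gas.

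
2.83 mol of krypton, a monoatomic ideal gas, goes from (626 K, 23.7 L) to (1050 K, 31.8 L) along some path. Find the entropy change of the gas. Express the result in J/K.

ΔS = 25.2 J/K

Entropy is a state function: ΔS = nC_V ln(T₂/T₁) + nR ln(V₂/V₁), with C_V = 3R/2 = 12.47 J mol⁻¹ K⁻¹ for a monoatomic ideal gas.
ΔS = 2.83 × [12.47 × ln(1050/626) + 8.314 × ln(31.8/23.7)] = 25.2 J/K.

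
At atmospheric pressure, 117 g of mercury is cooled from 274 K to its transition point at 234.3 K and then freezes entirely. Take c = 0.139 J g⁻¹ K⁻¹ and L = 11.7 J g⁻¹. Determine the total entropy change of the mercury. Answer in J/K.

Cooling step: ΔS₁ = m c ln(T_tr/T_i) = 117 × 0.139 × ln(234.3/274) = -2.546 J/K.
Phase change: ΔS₂ = −mL/T_tr = −117 × 11.7 / 234.3 = -5.843 J/K.
ΔS_total = (-2.546) + (-5.843) = -8.39 J/K.

ΔS = -8.39 J/K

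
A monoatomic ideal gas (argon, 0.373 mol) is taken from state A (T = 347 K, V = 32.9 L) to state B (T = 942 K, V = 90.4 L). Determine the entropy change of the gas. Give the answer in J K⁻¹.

ΔS = 7.78 J/K

Entropy is a state function: ΔS = nC_V ln(T₂/T₁) + nR ln(V₂/V₁), with C_V = 3R/2 = 12.47 J mol⁻¹ K⁻¹ for a monoatomic ideal gas.
ΔS = 0.373 × [12.47 × ln(942/347) + 8.314 × ln(90.4/32.9)] = 7.78 J/K.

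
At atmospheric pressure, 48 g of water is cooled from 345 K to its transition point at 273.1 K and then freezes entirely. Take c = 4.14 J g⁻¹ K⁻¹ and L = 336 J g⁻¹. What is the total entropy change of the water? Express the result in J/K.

Cooling step: ΔS₁ = m c ln(T_tr/T_i) = 48 × 4.14 × ln(273.1/345) = -46.442 J/K.
Phase change: ΔS₂ = −mL/T_tr = −48 × 336 / 273.1 = -59.055 J/K.
ΔS_total = (-46.442) + (-59.055) = -105 J/K.

ΔS = -105 J/K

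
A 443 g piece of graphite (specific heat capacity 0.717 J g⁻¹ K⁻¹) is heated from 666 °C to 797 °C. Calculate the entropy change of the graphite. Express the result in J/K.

In kelvin: T₁ = 939.15 K, T₂ = 1070.15 K. ΔS = ∫dQ_rev/T = m c ln(T₂/T₁) = 443 × 0.717 × ln(1070.15/939.15) = 41.5 J/K.

ΔS = 41.5 J/K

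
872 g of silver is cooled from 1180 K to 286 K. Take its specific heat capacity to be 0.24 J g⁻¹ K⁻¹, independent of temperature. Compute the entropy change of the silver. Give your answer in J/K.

ΔS = ∫dQ_rev/T = m c ln(T₂/T₁) = 872 × 0.24 × ln(286/1180) = -297 J/K.

ΔS = -297 J/K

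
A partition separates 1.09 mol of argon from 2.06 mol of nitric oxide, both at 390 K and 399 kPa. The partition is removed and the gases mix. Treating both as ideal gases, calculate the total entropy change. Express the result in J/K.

Mole fractions: x_A = 1.09/3.15 = 0.346, x_B = 0.654.
ΔS_mix = −R(n_A ln x_A + n_B ln x_B) = −8.314 × (1.09 ln 0.346 + 2.06 ln 0.654) = 16.9 J/K.

ΔS_mix = 16.9 J/K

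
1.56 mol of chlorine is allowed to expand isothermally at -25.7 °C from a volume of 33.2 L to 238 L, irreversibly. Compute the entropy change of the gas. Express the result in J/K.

Entropy is a state function, so ΔS_gas depends only on the end states.
For an isothermal ideal gas ΔS_gas = nR ln(V₂/V₁) = 1.56 × 8.314 × ln(238/33.2) = 25.5 J/K.

ΔS_gas = 25.5 J/K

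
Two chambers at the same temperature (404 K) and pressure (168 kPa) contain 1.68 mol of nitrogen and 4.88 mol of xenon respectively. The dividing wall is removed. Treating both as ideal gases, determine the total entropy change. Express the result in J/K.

Mole fractions: x_A = 1.68/6.56 = 0.256, x_B = 0.744.
ΔS_mix = −R(n_A ln x_A + n_B ln x_B) = −8.314 × (1.68 ln 0.256 + 4.88 ln 0.744) = 31 J/K.

ΔS_mix = 31 J/K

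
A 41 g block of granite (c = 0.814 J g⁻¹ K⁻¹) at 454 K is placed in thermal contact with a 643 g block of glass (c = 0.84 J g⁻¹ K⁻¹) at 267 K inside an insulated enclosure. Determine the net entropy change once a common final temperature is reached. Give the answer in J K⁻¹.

Energy balance: T_f = (m₁c₁T₁ + m₂c₂T₂)/(m₁c₁ + m₂c₂) = 277.88 K.
ΔS₁ = m₁c₁ ln(T_f/T₁) = 33.374 × ln(277.88/454) = -16.383 J/K.
ΔS₂ = m₂c₂ ln(T_f/T₂) = 540.12 × ln(277.88/267) = 21.577 J/K.
ΔS_total = -16.383 + 21.577 = 5.19 J/K.

ΔS_total = 5.19 J/K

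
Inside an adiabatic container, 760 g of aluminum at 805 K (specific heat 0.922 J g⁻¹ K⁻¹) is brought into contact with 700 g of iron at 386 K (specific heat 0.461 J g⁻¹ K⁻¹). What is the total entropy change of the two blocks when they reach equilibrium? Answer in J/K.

ΔS_total = 53.7 J/K

Energy balance: T_f = (m₁c₁T₁ + m₂c₂T₂)/(m₁c₁ + m₂c₂) = 672.88 K.
ΔS₁ = m₁c₁ ln(T_f/T₁) = 700.72 × ln(672.88/805) = -125.6 J/K.
ΔS₂ = m₂c₂ ln(T_f/T₂) = 322.7 × ln(672.88/386) = 179.3 J/K.
ΔS_total = -125.6 + 179.3 = 53.7 J/K.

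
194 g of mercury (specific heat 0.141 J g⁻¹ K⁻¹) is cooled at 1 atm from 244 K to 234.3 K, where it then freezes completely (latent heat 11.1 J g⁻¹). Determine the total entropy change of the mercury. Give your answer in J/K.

Cooling step: ΔS₁ = m c ln(T_tr/T_i) = 194 × 0.141 × ln(234.3/244) = -1.11 J/K.
Phase change: ΔS₂ = −mL/T_tr = −194 × 11.1 / 234.3 = -9.191 J/K.
ΔS_total = (-1.11) + (-9.191) = -10.3 J/K.

ΔS = -10.3 J/K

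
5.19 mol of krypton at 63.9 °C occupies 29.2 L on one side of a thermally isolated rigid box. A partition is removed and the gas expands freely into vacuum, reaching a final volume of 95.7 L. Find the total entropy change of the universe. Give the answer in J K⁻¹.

No heat is exchanged and no work is done, so the ideal-gas temperature stays constant.
Entropy is a state function; using a reversible isothermal path, ΔS_gas = nR ln(V₂/V₁) = 5.19 × 8.314 × ln(95.7/29.2) = 51.2 J/K.
The insulated surroundings exchange no heat, so ΔS_surr = 0 and ΔS_universe = ΔS_gas.

ΔS_universe = 51.2 J/K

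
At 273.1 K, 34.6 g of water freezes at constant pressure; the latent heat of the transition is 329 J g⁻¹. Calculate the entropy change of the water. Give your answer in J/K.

Heat released by the substance: Q = −mL = −34.6 × 329 = −11383.4 J.
At constant T, ΔS = Q_rev/T = −11383.4 / 273.1 = -41.7 J/K.

ΔS = -41.7 J/K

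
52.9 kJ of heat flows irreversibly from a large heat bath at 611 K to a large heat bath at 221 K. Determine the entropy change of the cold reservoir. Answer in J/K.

ΔS_cold = 239 J/K

The cold reservoir gains heat Q, so ΔS_cold = +Q/T_C = 52900/221 = 239 J/K.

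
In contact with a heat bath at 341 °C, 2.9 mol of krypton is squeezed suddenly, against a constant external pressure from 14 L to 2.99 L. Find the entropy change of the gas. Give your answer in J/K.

ΔS_gas = -37.2 J/K

Entropy is a state function, so ΔS_gas depends only on the end states.
For an isothermal ideal gas ΔS_gas = nR ln(V₂/V₁) = 2.9 × 8.314 × ln(2.99/14) = -37.2 J/K.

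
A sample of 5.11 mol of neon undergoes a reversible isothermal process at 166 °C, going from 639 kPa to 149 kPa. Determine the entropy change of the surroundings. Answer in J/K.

For an isothermal ideal gas ΔS_gas = nR ln(P₁/P₂) = 5.11 × 8.314 × ln(639/149) = 61.9 J/K.
The process is reversible, so ΔS_surr = −ΔS_gas = -61.9 J/K and ΔS_universe = 0.

ΔS_surr = -61.9 J/K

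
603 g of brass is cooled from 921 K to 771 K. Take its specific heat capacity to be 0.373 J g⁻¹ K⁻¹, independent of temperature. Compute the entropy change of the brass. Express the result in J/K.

ΔS = -40 J/K

ΔS = ∫dQ_rev/T = m c ln(T₂/T₁) = 603 × 0.373 × ln(771/921) = -40 J/K.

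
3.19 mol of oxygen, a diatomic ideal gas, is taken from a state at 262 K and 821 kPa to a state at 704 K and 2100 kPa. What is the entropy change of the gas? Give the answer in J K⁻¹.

ΔS = nC_p ln(T₂/T₁) − nR ln(P₂/P₁), with C_p = 7R/2 = 29.1 J mol⁻¹ K⁻¹ for a diatomic ideal gas.
ΔS = 3.19 × [29.1 × ln(704/262) − 8.314 × ln(2100/821)] = 66.8 J/K.

ΔS = 66.8 J/K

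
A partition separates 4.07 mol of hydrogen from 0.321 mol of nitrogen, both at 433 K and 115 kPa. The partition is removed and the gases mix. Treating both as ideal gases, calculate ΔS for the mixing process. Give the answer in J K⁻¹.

ΔS_mix = 9.55 J/K

Mole fractions: x_A = 4.07/4.39 = 0.927, x_B = 0.0731.
ΔS_mix = −R(n_A ln x_A + n_B ln x_B) = −8.314 × (4.07 ln 0.927 + 0.321 ln 0.0731) = 9.55 J/K.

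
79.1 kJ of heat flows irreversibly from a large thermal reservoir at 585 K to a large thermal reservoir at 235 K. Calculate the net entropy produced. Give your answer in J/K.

ΔS_total = 201 J/K

ΔS_hot = −Q/T_H = −79100/585 = -135.2 J/K and ΔS_cold = +Q/T_C = 79100/235 = 336.6 J/K.
ΔS_total = -135.2 + 336.6 = 201 J/K, positive as the second law requires.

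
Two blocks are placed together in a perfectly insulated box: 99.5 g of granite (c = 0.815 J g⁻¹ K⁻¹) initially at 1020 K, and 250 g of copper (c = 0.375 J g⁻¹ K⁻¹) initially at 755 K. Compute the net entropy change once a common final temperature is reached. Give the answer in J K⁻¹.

Energy balance: T_f = (m₁c₁T₁ + m₂c₂T₂)/(m₁c₁ + m₂c₂) = 877.91 K.
ΔS₁ = m₁c₁ ln(T_f/T₁) = 81.0925 × ln(877.91/1020) = -12.17 J/K.
ΔS₂ = m₂c₂ ln(T_f/T₂) = 93.75 × ln(877.91/755) = 14.14 J/K.
ΔS_total = -12.17 + 14.14 = 1.97 J/K.

ΔS_total = 1.97 J/K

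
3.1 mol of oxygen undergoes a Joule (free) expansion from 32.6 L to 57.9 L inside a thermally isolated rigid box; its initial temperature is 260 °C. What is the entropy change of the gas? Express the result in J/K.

For an ideal gas in free expansion Q = 0 and W = 0, so T is unchanged.
Entropy is a state function; using a reversible isothermal path, ΔS_gas = nR ln(V₂/V₁) = 3.1 × 8.314 × ln(57.9/32.6) = 14.8 J/K.

ΔS_gas = 14.8 J/K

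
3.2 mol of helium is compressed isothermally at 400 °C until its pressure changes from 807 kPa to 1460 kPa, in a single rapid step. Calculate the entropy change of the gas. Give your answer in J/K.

Entropy is a state function, so ΔS_gas depends only on the end states.
For an isothermal ideal gas ΔS_gas = nR ln(P₁/P₂) = 3.2 × 8.314 × ln(807/1460) = -15.8 J/K.

ΔS_gas = -15.8 J/K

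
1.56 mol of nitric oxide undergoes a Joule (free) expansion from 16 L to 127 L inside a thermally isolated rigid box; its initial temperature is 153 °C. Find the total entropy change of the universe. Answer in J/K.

ΔS_universe = 26.9 J/K

No heat is exchanged and no work is done, so the ideal-gas temperature stays constant.
Entropy is a state function; using a reversible isothermal path, ΔS_gas = nR ln(V₂/V₁) = 1.56 × 8.314 × ln(127/16) = 26.9 J/K.
The insulated surroundings exchange no heat, so ΔS_surr = 0 and ΔS_universe = ΔS_gas.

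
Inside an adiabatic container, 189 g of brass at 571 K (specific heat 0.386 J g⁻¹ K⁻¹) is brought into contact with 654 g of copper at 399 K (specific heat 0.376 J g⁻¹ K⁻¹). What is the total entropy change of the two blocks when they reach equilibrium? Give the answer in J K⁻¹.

ΔS_total = 3.84 J/K

Energy balance: T_f = (m₁c₁T₁ + m₂c₂T₂)/(m₁c₁ + m₂c₂) = 438.35 K.
ΔS₁ = m₁c₁ ln(T_f/T₁) = 72.954 × ln(438.35/571) = -19.29 J/K.
ΔS₂ = m₂c₂ ln(T_f/T₂) = 245.904 × ln(438.35/399) = 23.13 J/K.
ΔS_total = -19.29 + 23.13 = 3.84 J/K.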